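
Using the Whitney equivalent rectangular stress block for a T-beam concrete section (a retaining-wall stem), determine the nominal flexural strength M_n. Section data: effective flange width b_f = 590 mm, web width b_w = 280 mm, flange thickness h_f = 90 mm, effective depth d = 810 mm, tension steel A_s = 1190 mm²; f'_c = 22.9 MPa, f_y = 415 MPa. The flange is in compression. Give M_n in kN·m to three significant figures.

Tension: T = A_s f_y = 1190 × 415 = 493850 N.
Try a within the flange: a = T/(0.85 f'_c b_f) = 493850/(0.85 × 22.9 × 590) = 43.00 mm.
Since a = 43.00 ≤ h_f = 90 mm, the stress block lies entirely in the flange; analyse as a rectangular beam of width b_f.
M_n = T(d − a/2) = 493850 × (810 − 21.5) = 389.40 × 10⁶ N·mm.
M_n = 389.40 kN·m.

M_n ≈ 389 kN·m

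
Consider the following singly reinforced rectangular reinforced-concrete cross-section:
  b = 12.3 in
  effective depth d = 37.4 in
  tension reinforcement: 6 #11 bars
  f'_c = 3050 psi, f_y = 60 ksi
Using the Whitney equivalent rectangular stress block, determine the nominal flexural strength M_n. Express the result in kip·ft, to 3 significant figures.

M_n ≈ 1340 kip·ft

A_s = 6 × 1.56 = 9.36 in².
T = A_s f_y = 9.36 × 60 = 561.6 kips.
a = T/(0.85 f'_c b) = 561.6/(0.85 × 3.05 × 12.3) = 17.612 in.
M_n = T(d − a/2) = 561.6 × (37.4 − 8.806) = 16058.4 kip·in = 16058.4/12 = 1338.20 kip·ft.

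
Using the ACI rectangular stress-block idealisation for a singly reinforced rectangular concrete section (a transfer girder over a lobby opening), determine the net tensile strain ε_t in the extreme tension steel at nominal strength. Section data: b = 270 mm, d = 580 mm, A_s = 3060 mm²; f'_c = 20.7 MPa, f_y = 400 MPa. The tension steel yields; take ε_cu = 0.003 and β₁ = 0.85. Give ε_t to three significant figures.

a = A_s f_y/(0.85 f'_c b) = 257.65 mm.
β₁ = 0.85, so c = a/β₁ = 257.65/0.85 = 303.12 mm.
From the linear strain diagram with ε_cu = 0.003: ε_t = 0.003 (d − c)/c = 0.003 × (580 − 303.12)/303.12 = 0.00274.
ε_t < 0.004 — the section is over-reinforced for flexure under ACI limits.

ε_t ≈ 0.00274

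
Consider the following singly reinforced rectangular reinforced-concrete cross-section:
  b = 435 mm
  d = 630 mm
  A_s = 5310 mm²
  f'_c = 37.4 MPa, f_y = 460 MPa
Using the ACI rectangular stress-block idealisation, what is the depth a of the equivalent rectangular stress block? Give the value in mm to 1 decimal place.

a ≈ 176.6 mm

T = A_s f_y = 5310 × 460 = 2442600 N = 2442.6 kN.
Setting C = 0.85 f'_c a b equal to T: a = 2442600/(0.85 × 37.4 × 435) = 176.6 mm.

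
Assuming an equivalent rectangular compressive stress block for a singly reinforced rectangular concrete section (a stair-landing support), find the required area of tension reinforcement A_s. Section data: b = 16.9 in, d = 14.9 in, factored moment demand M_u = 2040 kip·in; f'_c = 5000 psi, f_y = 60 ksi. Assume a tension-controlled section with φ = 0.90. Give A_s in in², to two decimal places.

A_s ≈ 2.75 in²

M_n = M_u/φ = 2040/0.90 = 2266.67 kip·in.
From M_n = 0.85 f'_c a b (d − a/2):
a = d − √(d² − 2M_n/(0.85 f'_c b)) = 14.9 − √(14.9² − 2 × 2266.67/(0.85 × 5 × 16.9)) = 2.295 in.
A_s = 0.85 f'_c a b / f_y = 0.85 × 5 × 2.295 × 16.9 / 60 = 2.747 in².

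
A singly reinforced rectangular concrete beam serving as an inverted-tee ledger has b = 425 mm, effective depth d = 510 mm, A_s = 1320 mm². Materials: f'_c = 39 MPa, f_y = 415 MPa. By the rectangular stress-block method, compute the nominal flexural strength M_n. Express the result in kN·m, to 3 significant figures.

T = A_s f_y = 1320 × 415 = 547800 N = 547.8 kN.
From C = T: a = T/(0.85 f'_c b) = 547800/(0.85 × 39 × 425) = 38.88 mm.
M_n = T(d − a/2) = 547.8 kN × (510 − 19.44) mm = 268.73 kN·m.

M_n ≈ 269 kN·m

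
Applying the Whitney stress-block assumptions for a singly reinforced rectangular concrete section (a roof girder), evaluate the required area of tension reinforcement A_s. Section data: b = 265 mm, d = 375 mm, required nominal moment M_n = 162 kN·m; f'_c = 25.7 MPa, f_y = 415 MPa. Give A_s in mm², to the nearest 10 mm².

A_s ≈ 1170 mm²

With M_n = 0.85 f'_c a b (d − a/2), solve the quadratic for a:
a = d − √(d² − 2M_n/(0.85 f'_c b)) = 375 − √(375² − 2 × 162×10⁶/(0.85 × 25.7 × 265)) = 84.04 mm.
A_s = 0.85 f'_c a b / f_y = 0.85 × 25.7 × 84.04 × 265 / 415 = 1172.3 mm².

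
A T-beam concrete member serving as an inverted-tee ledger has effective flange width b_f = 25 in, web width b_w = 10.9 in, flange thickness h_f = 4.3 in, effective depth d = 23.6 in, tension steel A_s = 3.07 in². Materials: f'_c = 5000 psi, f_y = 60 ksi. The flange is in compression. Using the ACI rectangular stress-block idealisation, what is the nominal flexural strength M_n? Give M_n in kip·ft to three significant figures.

M_n ≈ 349 kip·ft

Tension: T = A_s f_y = 3.07 × 60 = 184.2 kips.
Try a within the flange: a = T/(0.85 f'_c b_f) = 184.2/(0.85 × 5 × 25) = 1.734 in.
Since a = 1.734 ≤ h_f = 4.3 in, the stress block lies entirely in the flange; analyse as a rectangular beam of width b_f.
M_n = T(d − a/2) = 184.2 × (23.6 − 0.867) = 4187.4 kip·in.
M_n = 4187.4/12 = 348.95 kip·ft.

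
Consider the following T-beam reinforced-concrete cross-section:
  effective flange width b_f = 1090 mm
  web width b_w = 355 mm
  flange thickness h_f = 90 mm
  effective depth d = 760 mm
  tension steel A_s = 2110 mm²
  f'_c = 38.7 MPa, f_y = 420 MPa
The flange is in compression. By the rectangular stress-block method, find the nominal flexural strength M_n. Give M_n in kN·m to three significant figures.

Tension: T = A_s f_y = 2110 × 420 = 886200 N.
Try a within the flange: a = T/(0.85 f'_c b_f) = 886200/(0.85 × 38.7 × 1090) = 24.72 mm.
Since a = 24.72 ≤ h_f = 90 mm, the stress block lies entirely in the flange; analyse as a rectangular beam of width b_f.
M_n = T(d − a/2) = 886200 × (760 − 12.36) = 662.56 × 10⁶ N·mm.
M_n = 662.56 kN·m.

M_n ≈ 663 kN·m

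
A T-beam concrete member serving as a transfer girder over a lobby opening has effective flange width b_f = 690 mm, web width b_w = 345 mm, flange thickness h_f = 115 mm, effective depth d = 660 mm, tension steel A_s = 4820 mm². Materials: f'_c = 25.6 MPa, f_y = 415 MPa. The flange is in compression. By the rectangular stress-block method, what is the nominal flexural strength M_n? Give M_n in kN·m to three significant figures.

M_n ≈ 1180 kN·m

Tension: T = A_s f_y = 4820 × 415 = 2000300 N.
Try a within the flange: a = T/(0.85 f'_c b_f) = 2000300/(0.85 × 25.6 × 690) = 133.23 mm.
a = 133.23 > h_f = 115 mm: the block extends into the web. Split into flange-overhang and web parts.
C_f = 0.85 f'_c (b_f − b_w) h_f = 0.85 × 25.6 × (690 − 345) × 115 = 863328 N.
Remaining web compression depth: a_w = (T − C_f)/(0.85 f'_c b_w) = (2000300 − 863328)/(0.85 × 25.6 × 345) = 151.45 mm.
M_n = C_f(d − h_f/2) + (T − C_f)(d − a_w/2) = 863328 × (660 − 57.5) + 1136972 × (660 − 75.725) = 520.16 + 664.30 = 1184.46 × 10⁶ N·mm.
M_n = 1184.46 kN·m.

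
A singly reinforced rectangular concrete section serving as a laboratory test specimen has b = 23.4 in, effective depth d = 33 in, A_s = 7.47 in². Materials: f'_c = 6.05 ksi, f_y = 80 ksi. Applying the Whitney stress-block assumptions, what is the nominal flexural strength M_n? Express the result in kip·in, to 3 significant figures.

M_n ≈ 18200 kip·in

T = A_s f_y = 7.47 × 80 = 597.6 kips.
a = T/(0.85 f'_c b) = 597.6/(0.85 × 6.05 × 23.4) = 4.966 in.
M_n = T(d − a/2) = 597.6 × (33 − 2.483) = 18237.0 kip·in.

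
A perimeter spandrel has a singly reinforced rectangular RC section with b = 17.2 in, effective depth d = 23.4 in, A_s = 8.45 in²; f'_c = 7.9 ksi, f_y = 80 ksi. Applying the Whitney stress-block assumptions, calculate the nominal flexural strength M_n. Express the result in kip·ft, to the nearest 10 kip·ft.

T = A_s f_y = 8.45 × 80 = 676 kips.
a = T/(0.85 f'_c b) = 676/(0.85 × 7.9 × 17.2) = 5.853 in.
M_n = T(d − a/2) = 676 × (23.4 − 2.9265) = 13840.1 kip·in = 13840.1/12 = 1153.34 kip·ft.

M_n ≈ 1150 kip·ft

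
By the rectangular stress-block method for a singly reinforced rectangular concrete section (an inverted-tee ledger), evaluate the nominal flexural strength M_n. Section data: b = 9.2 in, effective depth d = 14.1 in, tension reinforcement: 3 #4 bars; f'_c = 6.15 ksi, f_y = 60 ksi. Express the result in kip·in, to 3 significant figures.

M_n ≈ 494 kip·in

A_s = 3 × 0.2 = 0.6 in².
T = A_s f_y = 0.6 × 60 = 36 kips.
a = T/(0.85 f'_c b) = 36/(0.85 × 6.15 × 9.2) = 0.749 in.
M_n = T(d − a/2) = 36 × (14.1 − 0.3745) = 494.1 kip·in.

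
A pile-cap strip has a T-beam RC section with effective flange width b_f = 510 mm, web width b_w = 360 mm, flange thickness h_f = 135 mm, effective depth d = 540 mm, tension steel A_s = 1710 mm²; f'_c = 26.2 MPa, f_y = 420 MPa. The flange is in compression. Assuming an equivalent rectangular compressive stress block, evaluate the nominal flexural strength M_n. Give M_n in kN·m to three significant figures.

M_n ≈ 365 kN·m

Tension: T = A_s f_y = 1710 × 420 = 718200 N.
Try a within the flange: a = T/(0.85 f'_c b_f) = 718200/(0.85 × 26.2 × 510) = 63.23 mm.
Since a = 63.23 ≤ h_f = 135 mm, the stress block lies entirely in the flange; analyse as a rectangular beam of width b_f.
M_n = T(d − a/2) = 718200 × (540 − 31.615) = 365.12 × 10⁶ N·mm.
M_n = 365.12 kN·m.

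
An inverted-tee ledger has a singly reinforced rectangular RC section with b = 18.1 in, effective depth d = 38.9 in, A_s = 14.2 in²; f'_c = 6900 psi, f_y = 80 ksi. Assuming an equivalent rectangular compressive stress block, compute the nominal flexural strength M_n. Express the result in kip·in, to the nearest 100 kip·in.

M_n ≈ 38100 kip·in

T = A_s f_y = 14.2 × 80 = 1136 kips.
a = T/(0.85 f'_c b) = 1136/(0.85 × 6.9 × 18.1) = 10.701 in.
M_n = T(d − a/2) = 1136 × (38.9 − 5.3505) = 38112.2 kip·in.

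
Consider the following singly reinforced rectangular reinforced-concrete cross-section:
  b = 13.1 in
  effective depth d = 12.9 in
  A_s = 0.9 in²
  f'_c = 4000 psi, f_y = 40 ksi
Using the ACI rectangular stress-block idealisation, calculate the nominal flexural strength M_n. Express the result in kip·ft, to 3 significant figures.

M_n ≈ 37.5 kip·ft

T = A_s f_y = 0.9 × 40 = 36 kips.
a = T/(0.85 f'_c b) = 36/(0.85 × 4 × 13.1) = 0.808 in.
M_n = T(d − a/2) = 36 × (12.9 − 0.404) = 449.9 kip·in = 449.9/12 = 37.49 kip·ft.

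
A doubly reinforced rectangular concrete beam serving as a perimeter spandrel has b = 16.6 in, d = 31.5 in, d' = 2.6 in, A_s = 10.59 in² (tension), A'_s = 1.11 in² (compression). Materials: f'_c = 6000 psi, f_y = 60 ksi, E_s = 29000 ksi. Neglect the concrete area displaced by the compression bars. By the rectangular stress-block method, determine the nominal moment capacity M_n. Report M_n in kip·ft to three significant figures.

M_n ≈ 1490 kip·ft

Assume both steels yield.
a = (A_s − A'_s) f_y/(0.85 f'_c b) = (10.59 − 1.11) × 60/(0.85 × 6 × 16.6) = 6.719 in.
c = a/β₁ = 6.719/0.75 = 8.959 in; ε'_s = 0.003(c − d')/c = 0.0021 ≥ ε_y = 0.0021, so the compression steel yields.
M_n = (A_s − A'_s) f_y (d − a/2) + A'_s f_y (d − d') = 568.8 × (31.5 − 3.3595) + 66.6 × (31.5 − 2.6) = 16006.3 + 1924.7 = 17931.0 kip·in = 17931.0/12 = 1494.25 kip·ft.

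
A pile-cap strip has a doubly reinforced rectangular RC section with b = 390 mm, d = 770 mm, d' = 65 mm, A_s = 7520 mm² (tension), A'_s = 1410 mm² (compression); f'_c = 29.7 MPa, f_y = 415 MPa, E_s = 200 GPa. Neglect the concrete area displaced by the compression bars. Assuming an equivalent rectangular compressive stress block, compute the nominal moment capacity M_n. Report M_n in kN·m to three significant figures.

Assume both tension and compression steel yield.
Net tension couple steel: A_s − A'_s = 6110 mm².
a = (A_s − A'_s) f_y / (0.85 f'_c b) = 2535650/(0.85 × 29.7 × 390) = 257.54 mm.
c = a/β₁ = 257.54/0.838 = 307.33 mm; ε'_s = 0.003(c − d')/c = 0.0024 ≥ f_y/E_s = 0.0021, so compression steel does yield.
M_n = (A_s − A'_s) f_y (d − a/2) + A'_s f_y (d − d') = [2535650 × (770 − 128.77) + 585150 × (770 − 65)] × 10⁻⁶ = 1625.93 + 412.53 = 2038.46 kN·m.

M_n ≈ 2040 kN·m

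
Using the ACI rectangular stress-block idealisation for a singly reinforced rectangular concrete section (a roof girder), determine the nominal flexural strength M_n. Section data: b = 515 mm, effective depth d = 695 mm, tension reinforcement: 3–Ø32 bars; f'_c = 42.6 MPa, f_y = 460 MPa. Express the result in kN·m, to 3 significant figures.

A_s = 3 × 804 = 2412 mm².
T = A_s f_y = 2412 × 460 = 1109520 N = 1109.52 kN.
From C = T: a = T/(0.85 f'_c b) = 1109520/(0.85 × 42.6 × 515) = 59.50 mm.
M_n = T(d − a/2) = 1109.52 kN × (695 − 29.75) mm = 738.11 kN·m.

M_n ≈ 738 kN·m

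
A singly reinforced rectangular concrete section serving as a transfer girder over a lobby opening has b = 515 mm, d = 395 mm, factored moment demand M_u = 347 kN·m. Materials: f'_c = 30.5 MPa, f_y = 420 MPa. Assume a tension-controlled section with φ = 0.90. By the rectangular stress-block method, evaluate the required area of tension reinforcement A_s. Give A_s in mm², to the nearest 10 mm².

M_n = M_u/φ = 347/0.90 = 385.556 kN·m.
With M_n = 0.85 f'_c a b (d − a/2), solve the quadratic for a:
a = d − √(d² − 2M_n/(0.85 f'_c b)) = 395 − √(395² − 2 × 385.556×10⁶/(0.85 × 30.5 × 515)) = 81.52 mm.
A_s = 0.85 f'_c a b / f_y = 0.85 × 30.5 × 81.52 × 515 / 420 = 2591.4 mm².

A_s ≈ 2590 mm²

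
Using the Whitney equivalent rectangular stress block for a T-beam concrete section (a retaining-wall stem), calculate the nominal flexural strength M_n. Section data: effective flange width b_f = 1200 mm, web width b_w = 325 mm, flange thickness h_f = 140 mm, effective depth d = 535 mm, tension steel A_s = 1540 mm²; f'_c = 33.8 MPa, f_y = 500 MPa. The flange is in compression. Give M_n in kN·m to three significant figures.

Tension: T = A_s f_y = 1540 × 500 = 770000 N.
Try a within the flange: a = T/(0.85 f'_c b_f) = 770000/(0.85 × 33.8 × 1200) = 22.33 mm.
Since a = 22.33 ≤ h_f = 140 mm, the stress block lies entirely in the flange; analyse as a rectangular beam of width b_f.
M_n = T(d − a/2) = 770000 × (535 − 11.165) = 403.35 × 10⁶ N·mm.
M_n = 403.35 kN·m.

M_n ≈ 403 kN·m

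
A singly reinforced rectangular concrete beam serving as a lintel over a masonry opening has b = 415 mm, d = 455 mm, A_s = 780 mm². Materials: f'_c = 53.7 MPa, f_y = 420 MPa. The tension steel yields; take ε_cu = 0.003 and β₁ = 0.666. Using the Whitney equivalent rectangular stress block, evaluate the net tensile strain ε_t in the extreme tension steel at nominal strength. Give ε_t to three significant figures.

ε_t ≈ 0.0496

a = A_s f_y/(0.85 f'_c b) = 17.29 mm.
β₁ = 0.666, so c = a/β₁ = 17.29/0.666 = 25.96 mm.
From the linear strain diagram with ε_cu = 0.003: ε_t = 0.003 (d − c)/c = 0.003 × (455 − 25.96)/25.96 = 0.0496.
Since ε_t ≥ 0.005, the section is tension-controlled.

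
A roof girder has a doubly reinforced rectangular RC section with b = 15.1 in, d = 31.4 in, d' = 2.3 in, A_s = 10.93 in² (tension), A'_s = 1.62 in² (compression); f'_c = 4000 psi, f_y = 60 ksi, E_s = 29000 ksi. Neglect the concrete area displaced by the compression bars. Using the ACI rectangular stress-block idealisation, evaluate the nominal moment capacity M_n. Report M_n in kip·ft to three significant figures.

Assume both steels yield.
a = (A_s − A'_s) f_y/(0.85 f'_c b) = (10.93 − 1.62) × 60/(0.85 × 4 × 15.1) = 10.880 in.
c = a/β₁ = 10.880/0.85 = 12.800 in; ε'_s = 0.003(c − d')/c = 0.0025 ≥ ε_y = 0.0021, so the compression steel yields.
M_n = (A_s − A'_s) f_y (d − a/2) + A'_s f_y (d − d') = 558.6 × (31.4 − 5.44) + 97.2 × (31.4 − 2.3) = 14501.3 + 2828.5 = 17329.8 kip·in = 17329.8/12 = 1444.15 kip·ft.

M_n ≈ 1440 kip·ft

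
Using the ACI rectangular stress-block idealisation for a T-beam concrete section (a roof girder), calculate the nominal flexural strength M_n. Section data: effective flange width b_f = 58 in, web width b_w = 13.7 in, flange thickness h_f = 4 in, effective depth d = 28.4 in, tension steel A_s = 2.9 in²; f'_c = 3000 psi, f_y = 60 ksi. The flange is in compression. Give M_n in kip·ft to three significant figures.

Tension: T = A_s f_y = 2.9 × 60 = 174 kips.
Try a within the flange: a = T/(0.85 f'_c b_f) = 174/(0.85 × 3 × 58) = 1.176 in.
Since a = 1.176 ≤ h_f = 4 in, the stress block lies entirely in the flange; analyse as a rectangular beam of width b_f.
M_n = T(d − a/2) = 174 × (28.4 − 0.588) = 4839.3 kip·in.
M_n = 4839.3/12 = 403.28 kip·ft.

M_n ≈ 403 kip·ft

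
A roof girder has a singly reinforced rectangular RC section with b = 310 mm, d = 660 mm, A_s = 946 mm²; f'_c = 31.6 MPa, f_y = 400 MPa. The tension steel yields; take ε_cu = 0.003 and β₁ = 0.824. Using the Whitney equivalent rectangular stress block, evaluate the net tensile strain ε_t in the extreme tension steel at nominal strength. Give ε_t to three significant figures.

ε_t ≈ 0.0329

a = A_s f_y/(0.85 f'_c b) = 45.44 mm.
β₁ = 0.824, so c = a/β₁ = 45.44/0.824 = 55.15 mm.
From the linear strain diagram with ε_cu = 0.003: ε_t = 0.003 (d − c)/c = 0.003 × (660 − 55.15)/55.15 = 0.0329.
Since ε_t ≥ 0.005, the section is tension-controlled.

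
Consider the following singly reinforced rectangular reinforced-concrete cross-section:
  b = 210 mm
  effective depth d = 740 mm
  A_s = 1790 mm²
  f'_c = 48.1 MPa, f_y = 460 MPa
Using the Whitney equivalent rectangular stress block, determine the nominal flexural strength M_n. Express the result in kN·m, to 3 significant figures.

T = A_s f_y = 1790 × 460 = 823400 N = 823.4 kN.
From C = T: a = T/(0.85 f'_c b) = 823400/(0.85 × 48.1 × 210) = 95.90 mm.
M_n = T(d − a/2) = 823.4 kN × (740 − 47.95) mm = 569.83 kN·m.

M_n ≈ 570 kN·m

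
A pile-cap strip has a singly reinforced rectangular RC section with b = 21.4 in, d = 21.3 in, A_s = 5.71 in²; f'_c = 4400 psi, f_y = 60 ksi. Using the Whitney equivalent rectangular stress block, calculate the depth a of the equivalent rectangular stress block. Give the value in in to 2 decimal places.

T = A_s f_y = 5.71 × 60 = 342.6 kips.
a = T/(0.85 f'_c b) = 342.6/(0.85 × 4.4 × 21.4) = 4.28 in.

a ≈ 4.28 in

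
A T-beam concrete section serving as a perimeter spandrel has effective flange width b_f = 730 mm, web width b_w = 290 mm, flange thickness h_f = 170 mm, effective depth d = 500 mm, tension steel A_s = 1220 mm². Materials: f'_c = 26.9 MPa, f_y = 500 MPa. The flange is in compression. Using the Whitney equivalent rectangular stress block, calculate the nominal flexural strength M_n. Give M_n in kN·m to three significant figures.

M_n ≈ 294 kN·m

Tension: T = A_s f_y = 1220 × 500 = 610000 N.
Try a within the flange: a = T/(0.85 f'_c b_f) = 610000/(0.85 × 26.9 × 730) = 36.55 mm.
Since a = 36.55 ≤ h_f = 170 mm, the stress block lies entirely in the flange; analyse as a rectangular beam of width b_f.
M_n = T(d − a/2) = 610000 × (500 − 18.275) = 293.85 × 10⁶ N·mm.
M_n = 293.85 kN·m.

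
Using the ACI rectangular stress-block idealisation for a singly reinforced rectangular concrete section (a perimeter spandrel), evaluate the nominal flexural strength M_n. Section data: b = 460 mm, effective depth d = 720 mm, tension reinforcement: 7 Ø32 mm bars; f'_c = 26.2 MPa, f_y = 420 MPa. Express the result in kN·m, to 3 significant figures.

A_s = 7 × 804 = 5628 mm².
T = A_s f_y = 5628 × 420 = 2363760 N = 2363.76 kN.
From C = T: a = T/(0.85 f'_c b) = 2363760/(0.85 × 26.2 × 460) = 230.74 mm.
M_n = T(d − a/2) = 2363.76 kN × (720 − 115.37) mm = 1429.20 kN·m.

M_n ≈ 1430 kN·m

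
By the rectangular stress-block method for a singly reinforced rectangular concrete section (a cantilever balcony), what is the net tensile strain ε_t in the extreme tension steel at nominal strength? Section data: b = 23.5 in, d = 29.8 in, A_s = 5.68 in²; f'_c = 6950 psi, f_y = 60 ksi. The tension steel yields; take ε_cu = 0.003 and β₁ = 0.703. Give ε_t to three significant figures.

ε_t ≈ 0.0226

a = A_s f_y/(0.85 f'_c b) = 2.455 in.
β₁ = 0.703, so c = a/β₁ = 2.455/0.703 = 3.492 in.
From the linear strain diagram with ε_cu = 0.003: ε_t = 0.003 (d − c)/c = 0.003 × (29.8 − 3.492)/3.492 = 0.0226.
Since ε_t ≥ 0.005, the section is tension-controlled.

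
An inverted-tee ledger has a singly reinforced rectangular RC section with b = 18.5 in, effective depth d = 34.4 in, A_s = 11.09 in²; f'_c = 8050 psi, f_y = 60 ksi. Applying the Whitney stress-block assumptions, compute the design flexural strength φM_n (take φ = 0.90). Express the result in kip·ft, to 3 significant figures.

T = A_s f_y = 11.09 × 60 = 665.4 kips.
a = T/(0.85 f'_c b) = 665.4/(0.85 × 8.05 × 18.5) = 5.256 in.
M_n = T(d − a/2) = 665.4 × (34.4 − 2.628) = 21141.1 kip·in = 21141.1/12 = 1761.76 kip·ft.
φM_n = 0.90 × 1761.76 = 1585.58 kip·ft.

φM_n ≈ 1590 kip·ft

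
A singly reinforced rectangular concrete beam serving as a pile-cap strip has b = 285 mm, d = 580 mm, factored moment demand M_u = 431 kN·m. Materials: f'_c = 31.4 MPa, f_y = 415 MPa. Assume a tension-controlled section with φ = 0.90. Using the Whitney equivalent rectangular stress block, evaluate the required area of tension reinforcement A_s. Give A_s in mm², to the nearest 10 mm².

A_s ≈ 2220 mm²

M_n = M_u/φ = 431/0.90 = 478.889 kN·m.
With M_n = 0.85 f'_c a b (d − a/2), solve the quadratic for a:
a = d − √(d² − 2M_n/(0.85 f'_c b)) = 580 − √(580² − 2 × 478.889×10⁶/(0.85 × 31.4 × 285)) = 121.21 mm.
A_s = 0.85 f'_c a b / f_y = 0.85 × 31.4 × 121.21 × 285 / 415 = 2221.7 mm².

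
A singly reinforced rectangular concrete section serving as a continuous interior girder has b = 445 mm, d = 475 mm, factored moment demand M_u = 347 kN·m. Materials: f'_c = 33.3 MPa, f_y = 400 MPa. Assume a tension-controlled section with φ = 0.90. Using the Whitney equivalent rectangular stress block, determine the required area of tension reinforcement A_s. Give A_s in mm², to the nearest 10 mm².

M_n = M_u/φ = 347/0.90 = 385.556 kN·m.
With M_n = 0.85 f'_c a b (d − a/2), solve the quadratic for a:
a = d − √(d² − 2M_n/(0.85 f'_c b)) = 475 − √(475² − 2 × 385.556×10⁶/(0.85 × 33.3 × 445)) = 69.53 mm.
A_s = 0.85 f'_c a b / f_y = 0.85 × 33.3 × 69.53 × 445 / 400 = 2189.5 mm².

A_s ≈ 2190 mm²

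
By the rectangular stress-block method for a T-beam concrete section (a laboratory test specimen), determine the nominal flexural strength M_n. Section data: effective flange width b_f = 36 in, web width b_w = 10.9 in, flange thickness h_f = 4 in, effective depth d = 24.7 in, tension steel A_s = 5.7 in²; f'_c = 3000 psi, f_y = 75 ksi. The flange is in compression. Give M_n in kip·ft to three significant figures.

M_n ≈ 793 kip·ft

Tension: T = A_s f_y = 5.7 × 75 = 427.5 kips.
Try a within the flange: a = T/(0.85 f'_c b_f) = 427.5/(0.85 × 3 × 36) = 4.657 in.
a = 4.657 > h_f = 4 in: the block extends into the web. Split into flange-overhang and web parts.
C_f = 0.85 f'_c (b_f − b_w) h_f = 0.85 × 3 × (36 − 10.9) × 4 = 256.0 kips.
Remaining web compression depth: a_w = (T − C_f)/(0.85 f'_c b_w) = (427.5 − 256.0)/(0.85 × 3 × 10.9) = 6.170 in.
M_n = C_f(d − h_f/2) + (T − C_f)(d − a_w/2) = 256.0 × (24.7 − 2) + 171.5 × (24.7 − 3.085) = 5811.2 + 3707.0 = 9518.2 kip·in.
M_n = 9518.2/12 = 793.18 kip·ft.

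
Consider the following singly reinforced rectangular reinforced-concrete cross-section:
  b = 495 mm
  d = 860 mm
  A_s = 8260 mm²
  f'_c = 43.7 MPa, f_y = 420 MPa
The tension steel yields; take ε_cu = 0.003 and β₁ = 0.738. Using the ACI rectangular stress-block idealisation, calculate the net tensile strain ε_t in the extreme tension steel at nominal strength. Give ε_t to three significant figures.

ε_t ≈ 0.00709

a = A_s f_y/(0.85 f'_c b) = 188.68 mm.
β₁ = 0.738, so c = a/β₁ = 188.68/0.738 = 255.66 mm.
From the linear strain diagram with ε_cu = 0.003: ε_t = 0.003 (d − c)/c = 0.003 × (860 − 255.66)/255.66 = 0.00709.
Since ε_t ≥ 0.005, the section is tension-controlled.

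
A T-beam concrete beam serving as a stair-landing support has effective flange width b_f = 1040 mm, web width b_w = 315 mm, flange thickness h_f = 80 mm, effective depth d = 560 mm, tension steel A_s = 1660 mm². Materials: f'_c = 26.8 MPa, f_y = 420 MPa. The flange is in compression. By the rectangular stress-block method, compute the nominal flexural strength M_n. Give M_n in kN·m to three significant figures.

M_n ≈ 380 kN·m

Tension: T = A_s f_y = 1660 × 420 = 697200 N.
Try a within the flange: a = T/(0.85 f'_c b_f) = 697200/(0.85 × 26.8 × 1040) = 29.43 mm.
Since a = 29.43 ≤ h_f = 80 mm, the stress block lies entirely in the flange; analyse as a rectangular beam of width b_f.
M_n = T(d − a/2) = 697200 × (560 − 14.715) = 380.17 × 10⁶ N·mm.
M_n = 380.17 kN·m.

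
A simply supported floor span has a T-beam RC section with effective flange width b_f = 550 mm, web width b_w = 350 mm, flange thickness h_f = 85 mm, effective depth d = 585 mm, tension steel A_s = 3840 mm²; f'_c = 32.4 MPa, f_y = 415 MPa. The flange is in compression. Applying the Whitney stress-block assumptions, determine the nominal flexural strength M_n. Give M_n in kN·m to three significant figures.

M_n ≈ 847 kN·m

Tension: T = A_s f_y = 3840 × 415 = 1593600 N.
Try a within the flange: a = T/(0.85 f'_c b_f) = 1593600/(0.85 × 32.4 × 550) = 105.21 mm.
a = 105.21 > h_f = 85 mm: the block extends into the web. Split into flange-overhang and web parts.
C_f = 0.85 f'_c (b_f − b_w) h_f = 0.85 × 32.4 × (550 − 350) × 85 = 468180 N.
Remaining web compression depth: a_w = (T − C_f)/(0.85 f'_c b_w) = (1593600 − 468180)/(0.85 × 32.4 × 350) = 116.76 mm.
M_n = C_f(d − h_f/2) + (T − C_f)(d − a_w/2) = 468180 × (585 − 42.5) + 1125420 × (585 − 58.38) = 253.99 + 592.67 = 846.66 × 10⁶ N·mm.
M_n = 846.66 kN·m.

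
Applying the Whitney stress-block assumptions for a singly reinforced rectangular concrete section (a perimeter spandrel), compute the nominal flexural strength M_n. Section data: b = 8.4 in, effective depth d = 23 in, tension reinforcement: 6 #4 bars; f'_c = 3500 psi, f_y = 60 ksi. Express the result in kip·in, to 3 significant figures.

M_n ≈ 1550 kip·in

A_s = 6 × 0.2 = 1.2 in².
T = A_s f_y = 1.2 × 60 = 72 kips.
a = T/(0.85 f'_c b) = 72/(0.85 × 3.5 × 8.4) = 2.881 in.
M_n = T(d − a/2) = 72 × (23 − 1.4405) = 1552.3 kip·in.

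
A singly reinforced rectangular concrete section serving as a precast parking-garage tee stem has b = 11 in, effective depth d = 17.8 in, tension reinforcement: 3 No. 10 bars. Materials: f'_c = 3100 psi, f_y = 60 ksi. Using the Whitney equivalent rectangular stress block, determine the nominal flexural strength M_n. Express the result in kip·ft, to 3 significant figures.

A_s = 3 × 1.27 = 3.81 in².
T = A_s f_y = 3.81 × 60 = 228.6 kips.
a = T/(0.85 f'_c b) = 228.6/(0.85 × 3.1 × 11) = 7.887 in.
M_n = T(d − a/2) = 228.6 × (17.8 − 3.9435) = 3167.6 kip·in = 3167.6/12 = 263.97 kip·ft.

M_n ≈ 264 kip·ft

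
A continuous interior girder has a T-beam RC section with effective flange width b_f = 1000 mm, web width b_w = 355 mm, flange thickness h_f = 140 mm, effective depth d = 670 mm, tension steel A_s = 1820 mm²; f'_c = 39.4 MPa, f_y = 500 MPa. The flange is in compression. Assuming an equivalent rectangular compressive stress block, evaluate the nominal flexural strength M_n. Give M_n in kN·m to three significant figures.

M_n ≈ 597 kN·m

Tension: T = A_s f_y = 1820 × 500 = 910000 N.
Try a within the flange: a = T/(0.85 f'_c b_f) = 910000/(0.85 × 39.4 × 1000) = 27.17 mm.
Since a = 27.17 ≤ h_f = 140 mm, the stress block lies entirely in the flange; analyse as a rectangular beam of width b_f.
M_n = T(d − a/2) = 910000 × (670 − 13.585) = 597.34 × 10⁶ N·mm.
M_n = 597.34 kN·m.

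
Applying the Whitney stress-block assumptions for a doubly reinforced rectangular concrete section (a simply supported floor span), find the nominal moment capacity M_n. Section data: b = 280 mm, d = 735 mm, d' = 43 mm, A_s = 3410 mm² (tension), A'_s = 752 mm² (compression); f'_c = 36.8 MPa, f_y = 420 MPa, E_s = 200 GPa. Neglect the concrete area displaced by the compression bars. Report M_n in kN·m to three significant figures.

M_n ≈ 968 kN·m

Assume both tension and compression steel yield.
Net tension couple steel: A_s − A'_s = 2658 mm².
a = (A_s − A'_s) f_y / (0.85 f'_c b) = 1116360/(0.85 × 36.8 × 280) = 127.46 mm.
c = a/β₁ = 127.46/0.787 = 161.96 mm; ε'_s = 0.003(c − d')/c = 0.0022 ≥ f_y/E_s = 0.0021, so compression steel does yield.
M_n = (A_s − A'_s) f_y (d − a/2) + A'_s f_y (d − d') = [1116360 × (735 − 63.73) + 315840 × (735 − 43)] × 10⁻⁶ = 749.38 + 218.56 = 967.94 kN·m.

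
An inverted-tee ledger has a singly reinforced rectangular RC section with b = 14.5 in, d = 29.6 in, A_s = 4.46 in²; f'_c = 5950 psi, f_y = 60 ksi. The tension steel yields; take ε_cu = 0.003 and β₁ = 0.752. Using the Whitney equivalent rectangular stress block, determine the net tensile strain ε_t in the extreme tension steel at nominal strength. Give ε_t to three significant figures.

ε_t ≈ 0.0153

a = A_s f_y/(0.85 f'_c b) = 3.649 in.
β₁ = 0.752, so c = a/β₁ = 3.649/0.752 = 4.852 in.
From the linear strain diagram with ε_cu = 0.003: ε_t = 0.003 (d − c)/c = 0.003 × (29.6 − 4.852)/4.852 = 0.0153.
Since ε_t ≥ 0.005, the section is tension-controlled.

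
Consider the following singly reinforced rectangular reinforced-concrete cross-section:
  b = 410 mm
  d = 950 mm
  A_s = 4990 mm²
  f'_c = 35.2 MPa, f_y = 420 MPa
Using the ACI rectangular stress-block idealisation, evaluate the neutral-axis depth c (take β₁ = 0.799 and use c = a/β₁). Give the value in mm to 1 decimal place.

T = A_s f_y = 4990 × 420 = 2095800 N = 2095.8 kN.
Setting C = 0.85 f'_c a b equal to T: a = 2095800/(0.85 × 35.2 × 410) = 170.846 mm.
With β₁ = 0.799, c = a/β₁ = 170.846/0.799 = 213.8 mm.

c ≈ 213.8 mm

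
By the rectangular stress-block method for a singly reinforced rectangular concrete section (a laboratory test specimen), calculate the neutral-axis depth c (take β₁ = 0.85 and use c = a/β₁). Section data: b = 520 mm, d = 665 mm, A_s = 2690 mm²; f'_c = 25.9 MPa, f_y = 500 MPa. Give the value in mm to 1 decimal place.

c ≈ 138.2 mm

T = A_s f_y = 2690 × 500 = 1345000 N = 1345 kN.
Setting C = 0.85 f'_c a b equal to T: a = 1345000/(0.85 × 25.9 × 520) = 117.490 mm.
With β₁ = 0.85, c = a/β₁ = 117.490/0.85 = 138.2 mm.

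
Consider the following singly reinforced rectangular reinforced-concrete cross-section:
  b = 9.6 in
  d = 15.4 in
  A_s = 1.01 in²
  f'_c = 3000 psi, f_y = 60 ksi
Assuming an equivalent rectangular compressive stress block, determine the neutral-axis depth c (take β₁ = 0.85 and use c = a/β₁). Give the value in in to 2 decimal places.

c ≈ 2.91 in

T = A_s f_y = 1.01 × 60 = 60.6 kips.
a = T/(0.85 f'_c b) = 60.6/(0.85 × 3 × 9.6) = 2.4755 in.
With β₁ = 0.85, c = a/β₁ = 2.4755/0.85 = 2.91 in.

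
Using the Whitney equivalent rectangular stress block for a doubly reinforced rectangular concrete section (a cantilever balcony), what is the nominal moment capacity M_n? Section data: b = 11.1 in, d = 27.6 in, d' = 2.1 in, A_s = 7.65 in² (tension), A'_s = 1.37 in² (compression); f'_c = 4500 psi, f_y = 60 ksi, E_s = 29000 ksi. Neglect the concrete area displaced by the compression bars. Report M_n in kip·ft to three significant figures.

M_n ≈ 902 kip·ft

Assume both steels yield.
a = (A_s − A'_s) f_y/(0.85 f'_c b) = (7.65 − 1.37) × 60/(0.85 × 4.5 × 11.1) = 8.875 in.
c = a/β₁ = 8.875/0.825 = 10.758 in; ε'_s = 0.003(c − d')/c = 0.0024 ≥ ε_y = 0.0021, so the compression steel yields.
M_n = (A_s − A'_s) f_y (d − a/2) + A'_s f_y (d − d') = 376.8 × (27.6 − 4.4375) + 82.2 × (27.6 − 2.1) = 8727.6 + 2096.1 = 10823.7 kip·in = 10823.7/12 = 901.98 kip·ft.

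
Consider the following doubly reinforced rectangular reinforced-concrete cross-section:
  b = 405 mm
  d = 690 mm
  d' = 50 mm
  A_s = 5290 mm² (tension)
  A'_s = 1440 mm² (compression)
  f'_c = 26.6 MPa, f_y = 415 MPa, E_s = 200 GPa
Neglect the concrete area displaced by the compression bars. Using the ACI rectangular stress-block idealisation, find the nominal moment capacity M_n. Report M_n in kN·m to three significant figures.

Assume both tension and compression steel yield.
Net tension couple steel: A_s − A'_s = 3850 mm².
a = (A_s − A'_s) f_y / (0.85 f'_c b) = 1597750/(0.85 × 26.6 × 405) = 174.48 mm.
c = a/β₁ = 174.48/0.85 = 205.27 mm; ε'_s = 0.003(c − d')/c = 0.0023 ≥ f_y/E_s = 0.0021, so compression steel does yield.
M_n = (A_s − A'_s) f_y (d − a/2) + A'_s f_y (d − d') = [1597750 × (690 − 87.24) + 597600 × (690 − 50)] × 10⁻⁶ = 963.06 + 382.46 = 1345.52 kN·m.

M_n ≈ 1350 kN·m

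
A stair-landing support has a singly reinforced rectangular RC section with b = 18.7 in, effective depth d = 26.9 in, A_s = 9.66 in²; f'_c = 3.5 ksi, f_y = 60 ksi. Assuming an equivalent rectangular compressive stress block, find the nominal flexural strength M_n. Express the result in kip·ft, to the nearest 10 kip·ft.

T = A_s f_y = 9.66 × 60 = 579.6 kips.
a = T/(0.85 f'_c b) = 579.6/(0.85 × 3.5 × 18.7) = 10.418 in.
M_n = T(d − a/2) = 579.6 × (26.9 − 5.209) = 12572.1 kip·in = 12572.1/12 = 1047.68 kip·ft.

M_n ≈ 1050 kip·ft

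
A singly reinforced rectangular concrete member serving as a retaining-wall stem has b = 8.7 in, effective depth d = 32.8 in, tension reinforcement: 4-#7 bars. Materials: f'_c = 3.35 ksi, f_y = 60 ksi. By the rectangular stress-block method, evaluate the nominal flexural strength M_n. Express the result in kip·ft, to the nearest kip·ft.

M_n ≈ 359 kip·ft

A_s = 4 × 0.6 = 2.4 in².
T = A_s f_y = 2.4 × 60 = 144 kips.
a = T/(0.85 f'_c b) = 144/(0.85 × 3.35 × 8.7) = 5.813 in.
M_n = T(d − a/2) = 144 × (32.8 − 2.9065) = 4304.7 kip·in = 4304.7/12 = 358.73 kip·ft.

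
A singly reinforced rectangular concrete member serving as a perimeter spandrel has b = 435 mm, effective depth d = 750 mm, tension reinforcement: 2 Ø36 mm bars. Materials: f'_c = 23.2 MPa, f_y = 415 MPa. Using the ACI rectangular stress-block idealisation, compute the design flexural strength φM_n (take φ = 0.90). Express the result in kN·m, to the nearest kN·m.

A_s = 2 × 1018 = 2036 mm².
T = A_s f_y = 2036 × 415 = 844940 N = 844.94 kN.
From C = T: a = T/(0.85 f'_c b) = 844940/(0.85 × 23.2 × 435) = 98.50 mm.
M_n = T(d − a/2) = 844.94 kN × (750 − 49.25) mm = 592.09 kN·m.
φM_n = 0.90 × 592.09 = 532.88 kN·m.

φM_n ≈ 533 kN·m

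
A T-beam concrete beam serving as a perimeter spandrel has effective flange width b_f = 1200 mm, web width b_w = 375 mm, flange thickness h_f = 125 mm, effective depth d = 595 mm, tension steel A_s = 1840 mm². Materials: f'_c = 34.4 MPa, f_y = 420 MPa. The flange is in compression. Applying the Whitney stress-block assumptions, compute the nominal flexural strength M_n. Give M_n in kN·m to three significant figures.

Tension: T = A_s f_y = 1840 × 420 = 772800 N.
Try a within the flange: a = T/(0.85 f'_c b_f) = 772800/(0.85 × 34.4 × 1200) = 22.02 mm.
Since a = 22.02 ≤ h_f = 125 mm, the stress block lies entirely in the flange; analyse as a rectangular beam of width b_f.
M_n = T(d − a/2) = 772800 × (595 − 11.01) = 451.31 × 10⁶ N·mm.
M_n = 451.31 kN·m.

M_n ≈ 451 kN·m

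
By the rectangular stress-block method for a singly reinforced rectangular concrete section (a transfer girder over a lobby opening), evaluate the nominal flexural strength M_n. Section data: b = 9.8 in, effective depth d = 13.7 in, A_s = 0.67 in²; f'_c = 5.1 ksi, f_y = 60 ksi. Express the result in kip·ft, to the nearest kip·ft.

T = A_s f_y = 0.67 × 60 = 40.2 kips.
a = T/(0.85 f'_c b) = 40.2/(0.85 × 5.1 × 9.8) = 0.946 in.
M_n = T(d − a/2) = 40.2 × (13.7 − 0.473) = 531.7 kip·in = 531.7/12 = 44.31 kip·ft.

M_n ≈ 44 kip·ft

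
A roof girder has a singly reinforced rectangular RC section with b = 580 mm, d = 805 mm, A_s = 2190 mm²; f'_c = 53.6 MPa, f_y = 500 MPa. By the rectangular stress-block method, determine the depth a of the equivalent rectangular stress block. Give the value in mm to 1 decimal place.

a ≈ 41.4 mm

T = A_s f_y = 2190 × 500 = 1095000 N = 1095 kN.
Setting C = 0.85 f'_c a b equal to T: a = 1095000/(0.85 × 53.6 × 580) = 41.4 mm.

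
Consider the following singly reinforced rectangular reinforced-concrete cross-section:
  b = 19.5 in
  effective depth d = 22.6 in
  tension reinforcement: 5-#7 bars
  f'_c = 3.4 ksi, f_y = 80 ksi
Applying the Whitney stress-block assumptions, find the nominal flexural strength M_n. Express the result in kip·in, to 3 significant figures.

A_s = 5 × 0.6 = 3 in².
T = A_s f_y = 3 × 80 = 240 kips.
a = T/(0.85 f'_c b) = 240/(0.85 × 3.4 × 19.5) = 4.259 in.
M_n = T(d − a/2) = 240 × (22.6 − 2.1295) = 4912.9 kip·in.

M_n ≈ 4910 kip·in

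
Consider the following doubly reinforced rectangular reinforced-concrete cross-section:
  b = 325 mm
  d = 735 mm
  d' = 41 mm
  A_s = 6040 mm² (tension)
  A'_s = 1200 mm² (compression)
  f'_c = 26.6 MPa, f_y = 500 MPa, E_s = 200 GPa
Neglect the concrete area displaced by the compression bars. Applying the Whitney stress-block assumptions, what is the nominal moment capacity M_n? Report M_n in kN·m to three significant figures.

Assume both tension and compression steel yield.
Net tension couple steel: A_s − A'_s = 4840 mm².
a = (A_s − A'_s) f_y / (0.85 f'_c b) = 2420000/(0.85 × 26.6 × 325) = 329.33 mm.
c = a/β₁ = 329.33/0.85 = 387.45 mm; ε'_s = 0.003(c − d')/c = 0.0027 ≥ f_y/E_s = 0.0025, so compression steel does yield.
M_n = (A_s − A'_s) f_y (d − a/2) + A'_s f_y (d − d') = [2420000 × (735 − 164.665) + 600000 × (735 − 41)] × 10⁻⁶ = 1380.21 + 416.40 = 1796.61 kN·m.

M_n ≈ 1800 kN·m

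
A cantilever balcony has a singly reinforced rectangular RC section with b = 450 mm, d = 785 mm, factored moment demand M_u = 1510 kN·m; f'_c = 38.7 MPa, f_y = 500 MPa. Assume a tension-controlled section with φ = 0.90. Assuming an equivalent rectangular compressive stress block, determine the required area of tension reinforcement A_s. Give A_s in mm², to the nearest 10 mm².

A_s ≈ 4760 mm²

M_n = M_u/φ = 1510/0.90 = 1677.78 kN·m.
With M_n = 0.85 f'_c a b (d − a/2), solve the quadratic for a:
a = d − √(d² − 2M_n/(0.85 f'_c b)) = 785 − √(785² − 2 × 1677.78×10⁶/(0.85 × 38.7 × 450)) = 160.87 mm.
A_s = 0.85 f'_c a b / f_y = 0.85 × 38.7 × 160.87 × 450 / 500 = 4762.6 mm².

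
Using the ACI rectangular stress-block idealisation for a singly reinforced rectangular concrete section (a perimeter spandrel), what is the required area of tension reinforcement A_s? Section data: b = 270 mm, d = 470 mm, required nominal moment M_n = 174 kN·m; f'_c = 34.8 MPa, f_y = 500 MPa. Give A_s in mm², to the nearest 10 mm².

With M_n = 0.85 f'_c a b (d − a/2), solve the quadratic for a:
a = d − √(d² − 2M_n/(0.85 f'_c b)) = 470 − √(470² − 2 × 174×10⁶/(0.85 × 34.8 × 270)) = 48.90 mm.
A_s = 0.85 f'_c a b / f_y = 0.85 × 34.8 × 48.90 × 270 / 500 = 781.1 mm².

A_s ≈ 780 mm²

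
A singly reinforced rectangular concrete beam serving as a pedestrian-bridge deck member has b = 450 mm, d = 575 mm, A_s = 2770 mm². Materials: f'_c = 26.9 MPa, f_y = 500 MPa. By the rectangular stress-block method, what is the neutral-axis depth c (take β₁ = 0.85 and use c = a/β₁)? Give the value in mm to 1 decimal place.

c ≈ 158.4 mm

T = A_s f_y = 2770 × 500 = 1385000 N = 1385 kN.
Setting C = 0.85 f'_c a b equal to T: a = 1385000/(0.85 × 26.9 × 450) = 134.607 mm.
With β₁ = 0.85, c = a/β₁ = 134.607/0.85 = 158.4 mm.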